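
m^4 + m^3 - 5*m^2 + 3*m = m*(m - 1)^2*(m + 3)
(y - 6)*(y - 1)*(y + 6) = y^3 - y^2 - 36*y + 36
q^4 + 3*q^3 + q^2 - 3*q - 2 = (q - 1)*(q + 1)^2*(q + 2)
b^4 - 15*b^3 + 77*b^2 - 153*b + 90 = (b - 6)*(b - 5)*(b - 3)*(b - 1)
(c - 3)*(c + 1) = c^2 - 2*c - 3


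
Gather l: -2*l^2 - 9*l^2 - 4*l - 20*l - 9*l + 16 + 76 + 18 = -11*l^2 - 33*l + 110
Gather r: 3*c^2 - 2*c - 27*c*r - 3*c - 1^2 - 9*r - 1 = 3*c^2 - 5*c + r*(-27*c - 9) - 2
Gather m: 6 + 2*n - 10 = 2*n - 4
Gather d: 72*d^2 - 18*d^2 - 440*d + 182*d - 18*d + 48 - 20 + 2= 54*d^2 - 276*d + 30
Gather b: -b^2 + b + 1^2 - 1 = -b^2 + b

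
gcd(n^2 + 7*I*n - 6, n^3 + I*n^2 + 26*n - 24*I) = n + 6*I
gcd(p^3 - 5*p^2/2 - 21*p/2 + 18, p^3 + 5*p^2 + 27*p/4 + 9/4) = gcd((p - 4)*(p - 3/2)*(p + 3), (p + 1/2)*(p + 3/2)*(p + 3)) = p + 3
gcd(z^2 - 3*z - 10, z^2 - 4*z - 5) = z - 5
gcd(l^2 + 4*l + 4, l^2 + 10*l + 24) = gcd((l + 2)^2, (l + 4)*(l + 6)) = 1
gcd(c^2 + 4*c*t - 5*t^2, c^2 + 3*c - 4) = 1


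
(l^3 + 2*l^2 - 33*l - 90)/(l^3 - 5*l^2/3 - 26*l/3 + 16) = 3*(l^2 - l - 30)/(3*l^2 - 14*l + 16)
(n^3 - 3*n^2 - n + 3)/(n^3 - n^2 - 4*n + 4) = (n^2 - 2*n - 3)/(n^2 - 4)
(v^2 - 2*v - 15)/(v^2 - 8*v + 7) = (v^2 - 2*v - 15)/(v^2 - 8*v + 7)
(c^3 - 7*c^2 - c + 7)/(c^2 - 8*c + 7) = c + 1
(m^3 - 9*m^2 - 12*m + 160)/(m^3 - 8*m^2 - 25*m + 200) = (m + 4)/(m + 5)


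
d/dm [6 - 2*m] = -2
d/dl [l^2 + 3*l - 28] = 2*l + 3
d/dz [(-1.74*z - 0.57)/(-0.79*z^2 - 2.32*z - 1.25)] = (-1.3746*z^2 - 0.9006*z + 0.8526)/(0.6241*z^4 + 3.6656*z^3 + 7.3574*z^2 + 5.8*z + 1.5625)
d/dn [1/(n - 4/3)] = -9/(3*n - 4)^2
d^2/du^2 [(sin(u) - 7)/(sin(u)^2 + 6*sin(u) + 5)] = (-sin(u)^4 + 35*sin(u)^3 + 123*sin(u)^2 - 23*sin(u) - 494)/((sin(u) + 1)^2*(sin(u) + 5)^3)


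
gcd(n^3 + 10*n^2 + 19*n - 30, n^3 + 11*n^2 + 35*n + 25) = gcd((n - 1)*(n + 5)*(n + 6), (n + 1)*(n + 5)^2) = n + 5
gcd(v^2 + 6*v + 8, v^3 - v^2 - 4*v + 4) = v + 2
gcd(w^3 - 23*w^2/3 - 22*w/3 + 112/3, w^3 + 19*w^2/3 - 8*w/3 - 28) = w^2 + w/3 - 14/3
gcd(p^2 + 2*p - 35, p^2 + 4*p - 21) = p + 7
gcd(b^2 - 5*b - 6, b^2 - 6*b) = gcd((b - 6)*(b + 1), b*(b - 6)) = b - 6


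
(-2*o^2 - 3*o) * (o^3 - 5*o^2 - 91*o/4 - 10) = -2*o^5 + 7*o^4 + 121*o^3/2 + 353*o^2/4 + 30*o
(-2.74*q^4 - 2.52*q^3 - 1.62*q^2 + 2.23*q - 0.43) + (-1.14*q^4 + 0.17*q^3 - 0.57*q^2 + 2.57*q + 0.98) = -3.88*q^4 - 2.35*q^3 - 2.19*q^2 + 4.8*q + 0.55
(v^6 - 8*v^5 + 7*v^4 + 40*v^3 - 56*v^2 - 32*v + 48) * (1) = v^6 - 8*v^5 + 7*v^4 + 40*v^3 - 56*v^2 - 32*v + 48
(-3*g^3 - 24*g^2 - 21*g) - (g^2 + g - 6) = -3*g^3 - 25*g^2 - 22*g + 6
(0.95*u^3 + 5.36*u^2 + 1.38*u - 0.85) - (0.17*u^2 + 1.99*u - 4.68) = 0.95*u^3 + 5.19*u^2 - 0.61*u + 3.83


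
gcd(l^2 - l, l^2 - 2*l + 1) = l - 1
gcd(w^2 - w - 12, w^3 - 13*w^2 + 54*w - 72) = w - 4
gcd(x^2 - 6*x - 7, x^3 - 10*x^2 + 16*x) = 1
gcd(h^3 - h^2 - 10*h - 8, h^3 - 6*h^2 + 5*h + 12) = h^2 - 3*h - 4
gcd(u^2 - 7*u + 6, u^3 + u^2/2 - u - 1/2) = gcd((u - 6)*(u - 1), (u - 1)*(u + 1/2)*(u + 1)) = u - 1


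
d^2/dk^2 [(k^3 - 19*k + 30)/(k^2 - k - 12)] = 12*(-k^3 + 21*k^2 - 57*k + 103)/(k^6 - 3*k^5 - 33*k^4 + 71*k^3 + 396*k^2 - 432*k - 1728)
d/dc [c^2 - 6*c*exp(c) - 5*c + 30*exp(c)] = -6*c*exp(c) + 2*c + 24*exp(c) - 5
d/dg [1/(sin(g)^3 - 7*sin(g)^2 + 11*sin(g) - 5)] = (11 - 3*sin(g))*cos(g)/((sin(g) - 5)^2*(sin(g) - 1)^3)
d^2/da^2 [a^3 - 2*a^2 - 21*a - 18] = 6*a - 4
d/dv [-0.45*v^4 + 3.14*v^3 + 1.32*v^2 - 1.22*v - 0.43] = -1.8*v^3 + 9.42*v^2 + 2.64*v - 1.22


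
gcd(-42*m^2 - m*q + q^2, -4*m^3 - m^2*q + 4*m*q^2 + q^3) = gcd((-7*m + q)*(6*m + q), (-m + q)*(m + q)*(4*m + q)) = 1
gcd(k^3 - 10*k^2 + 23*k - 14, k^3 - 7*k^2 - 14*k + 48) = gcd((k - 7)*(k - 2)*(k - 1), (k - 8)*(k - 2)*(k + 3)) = k - 2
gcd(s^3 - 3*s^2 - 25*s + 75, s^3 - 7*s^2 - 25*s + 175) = s^2 - 25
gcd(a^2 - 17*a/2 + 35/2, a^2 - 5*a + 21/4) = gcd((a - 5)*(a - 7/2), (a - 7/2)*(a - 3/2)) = a - 7/2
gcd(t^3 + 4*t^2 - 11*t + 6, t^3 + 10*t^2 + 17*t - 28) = t - 1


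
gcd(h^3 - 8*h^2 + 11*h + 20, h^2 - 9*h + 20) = h^2 - 9*h + 20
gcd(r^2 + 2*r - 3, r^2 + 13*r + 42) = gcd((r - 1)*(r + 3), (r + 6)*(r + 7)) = 1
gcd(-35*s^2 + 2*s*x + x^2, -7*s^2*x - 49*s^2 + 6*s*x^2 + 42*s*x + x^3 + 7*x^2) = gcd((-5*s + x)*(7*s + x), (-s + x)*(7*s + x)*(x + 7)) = 7*s + x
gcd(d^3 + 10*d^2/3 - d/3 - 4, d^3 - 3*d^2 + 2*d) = d - 1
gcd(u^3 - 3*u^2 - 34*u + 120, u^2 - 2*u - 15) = u - 5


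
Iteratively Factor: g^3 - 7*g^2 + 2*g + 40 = (g - 4)*(g^2 - 3*g - 10) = (g - 4)*(g + 2)*(g - 5)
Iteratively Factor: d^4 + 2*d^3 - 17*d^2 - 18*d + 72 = (d + 4)*(d^3 - 2*d^2 - 9*d + 18) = (d - 3)*(d + 4)*(d^2 + d - 6) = (d - 3)*(d + 3)*(d + 4)*(d - 2)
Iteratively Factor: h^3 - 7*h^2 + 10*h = (h - 5)*(h^2 - 2*h) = (h - 5)*(h - 2)*(h)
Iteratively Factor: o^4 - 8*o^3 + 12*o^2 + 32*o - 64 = (o - 4)*(o^3 - 4*o^2 - 4*o + 16) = (o - 4)*(o + 2)*(o^2 - 6*o + 8) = (o - 4)*(o - 2)*(o + 2)*(o - 4)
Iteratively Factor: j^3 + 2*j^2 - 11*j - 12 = (j + 4)*(j^2 - 2*j - 3) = (j + 1)*(j + 4)*(j - 3)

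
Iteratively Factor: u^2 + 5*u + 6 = (u + 2)*(u + 3)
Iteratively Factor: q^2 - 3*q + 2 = (q - 1)*(q - 2)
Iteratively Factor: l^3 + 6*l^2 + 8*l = (l)*(l^2 + 6*l + 8) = l*(l + 4)*(l + 2)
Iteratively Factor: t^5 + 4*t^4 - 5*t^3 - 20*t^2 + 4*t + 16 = (t - 1)*(t^4 + 5*t^3 - 20*t - 16) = (t - 2)*(t - 1)*(t^3 + 7*t^2 + 14*t + 8) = (t - 2)*(t - 1)*(t + 1)*(t^2 + 6*t + 8) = (t - 2)*(t - 1)*(t + 1)*(t + 2)*(t + 4)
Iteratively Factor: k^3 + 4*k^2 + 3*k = (k)*(k^2 + 4*k + 3) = k*(k + 3)*(k + 1)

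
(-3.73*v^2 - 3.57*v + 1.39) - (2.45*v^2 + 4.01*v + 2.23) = -6.18*v^2 - 7.58*v - 0.84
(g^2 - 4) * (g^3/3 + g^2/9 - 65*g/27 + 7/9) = g^5/3 + g^4/9 - 101*g^3/27 + g^2/3 + 260*g/27 - 28/9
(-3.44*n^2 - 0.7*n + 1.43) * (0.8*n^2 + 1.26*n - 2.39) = -2.752*n^4 - 4.8944*n^3 + 8.4836*n^2 + 3.4748*n - 3.4177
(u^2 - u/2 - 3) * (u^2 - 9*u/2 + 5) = u^4 - 5*u^3 + 17*u^2/4 + 11*u - 15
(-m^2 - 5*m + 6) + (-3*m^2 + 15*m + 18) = -4*m^2 + 10*m + 24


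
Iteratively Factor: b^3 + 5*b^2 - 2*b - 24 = (b + 3)*(b^2 + 2*b - 8) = (b + 3)*(b + 4)*(b - 2)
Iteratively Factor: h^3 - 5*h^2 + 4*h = (h - 1)*(h^2 - 4*h) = h*(h - 1)*(h - 4)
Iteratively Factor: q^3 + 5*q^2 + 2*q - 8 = (q - 1)*(q^2 + 6*q + 8) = (q - 1)*(q + 4)*(q + 2)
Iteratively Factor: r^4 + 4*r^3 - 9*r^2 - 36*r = (r - 3)*(r^3 + 7*r^2 + 12*r) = (r - 3)*(r + 3)*(r^2 + 4*r) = r*(r - 3)*(r + 3)*(r + 4)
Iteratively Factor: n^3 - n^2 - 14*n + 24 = (n - 3)*(n^2 + 2*n - 8) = (n - 3)*(n + 4)*(n - 2)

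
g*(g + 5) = g^2 + 5*g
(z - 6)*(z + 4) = z^2 - 2*z - 24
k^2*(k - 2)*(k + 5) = k^4 + 3*k^3 - 10*k^2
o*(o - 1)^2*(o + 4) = o^4 + 2*o^3 - 7*o^2 + 4*o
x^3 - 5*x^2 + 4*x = x*(x - 4)*(x - 1)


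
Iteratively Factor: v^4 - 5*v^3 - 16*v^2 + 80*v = (v)*(v^3 - 5*v^2 - 16*v + 80) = v*(v + 4)*(v^2 - 9*v + 20) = v*(v - 5)*(v + 4)*(v - 4)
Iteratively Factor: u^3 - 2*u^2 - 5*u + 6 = (u - 3)*(u^2 + u - 2) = (u - 3)*(u + 2)*(u - 1)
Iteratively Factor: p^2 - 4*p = (p - 4)*(p)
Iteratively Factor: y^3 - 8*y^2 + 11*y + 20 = (y - 4)*(y^2 - 4*y - 5) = (y - 4)*(y + 1)*(y - 5)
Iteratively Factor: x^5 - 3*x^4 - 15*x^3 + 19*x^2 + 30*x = (x + 1)*(x^4 - 4*x^3 - 11*x^2 + 30*x) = (x + 1)*(x + 3)*(x^3 - 7*x^2 + 10*x) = (x - 2)*(x + 1)*(x + 3)*(x^2 - 5*x) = x*(x - 2)*(x + 1)*(x + 3)*(x - 5)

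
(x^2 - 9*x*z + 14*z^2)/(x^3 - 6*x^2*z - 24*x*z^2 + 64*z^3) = (x - 7*z)/(x^2 - 4*x*z - 32*z^2)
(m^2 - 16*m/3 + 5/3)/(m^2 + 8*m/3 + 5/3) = (3*m^2 - 16*m + 5)/(3*m^2 + 8*m + 5)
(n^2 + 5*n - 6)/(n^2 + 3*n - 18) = (n - 1)/(n - 3)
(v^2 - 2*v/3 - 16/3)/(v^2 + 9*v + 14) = (v - 8/3)/(v + 7)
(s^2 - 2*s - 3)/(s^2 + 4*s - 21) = (s + 1)/(s + 7)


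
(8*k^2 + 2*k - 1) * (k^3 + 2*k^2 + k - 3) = 8*k^5 + 18*k^4 + 11*k^3 - 24*k^2 - 7*k + 3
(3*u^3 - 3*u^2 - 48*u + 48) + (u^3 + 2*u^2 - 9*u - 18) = 4*u^3 - u^2 - 57*u + 30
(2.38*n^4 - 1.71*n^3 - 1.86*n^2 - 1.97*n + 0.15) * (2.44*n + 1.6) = 5.8072*n^5 - 0.3644*n^4 - 7.2744*n^3 - 7.7828*n^2 - 2.786*n + 0.24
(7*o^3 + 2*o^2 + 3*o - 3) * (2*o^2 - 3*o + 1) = 14*o^5 - 17*o^4 + 7*o^3 - 13*o^2 + 12*o - 3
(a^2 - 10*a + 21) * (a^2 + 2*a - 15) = a^4 - 8*a^3 - 14*a^2 + 192*a - 315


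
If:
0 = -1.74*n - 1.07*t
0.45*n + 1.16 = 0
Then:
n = -2.58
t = 4.19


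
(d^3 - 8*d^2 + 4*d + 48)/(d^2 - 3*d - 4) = (d^2 - 4*d - 12)/(d + 1)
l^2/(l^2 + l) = l/(l + 1)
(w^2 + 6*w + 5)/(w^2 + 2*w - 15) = (w + 1)/(w - 3)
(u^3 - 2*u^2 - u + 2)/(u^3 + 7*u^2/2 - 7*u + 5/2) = 2*(u^2 - u - 2)/(2*u^2 + 9*u - 5)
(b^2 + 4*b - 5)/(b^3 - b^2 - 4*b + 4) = (b + 5)/(b^2 - 4)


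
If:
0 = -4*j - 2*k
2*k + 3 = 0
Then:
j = 3/4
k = -3/2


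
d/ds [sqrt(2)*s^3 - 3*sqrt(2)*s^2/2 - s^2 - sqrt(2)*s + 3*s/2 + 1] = 3*sqrt(2)*s^2 - 3*sqrt(2)*s - 2*s - sqrt(2) + 3/2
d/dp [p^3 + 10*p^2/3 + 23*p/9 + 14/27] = 3*p^2 + 20*p/3 + 23/9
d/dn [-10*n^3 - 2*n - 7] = -30*n^2 - 2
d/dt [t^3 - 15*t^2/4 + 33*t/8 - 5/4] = 3*t^2 - 15*t/2 + 33/8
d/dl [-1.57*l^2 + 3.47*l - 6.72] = 3.47 - 3.14*l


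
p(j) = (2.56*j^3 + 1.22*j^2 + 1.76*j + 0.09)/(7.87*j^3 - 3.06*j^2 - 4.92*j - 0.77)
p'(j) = (-23.61*j^2 + 6.12*j + 4.92)*(2.56*j^3 + 1.22*j^2 + 1.76*j + 0.09)/(7.87*j^3 - 3.06*j^2 - 4.92*j - 0.77)^2 + (7.68*j^2 + 2.44*j + 1.76)/(7.87*j^3 - 3.06*j^2 - 4.92*j - 0.77) = (-17.435*j^4 - 52.8928*j^3 - 8.6553*j^2 - 1.328*j - 0.9124)/(61.9369*j^6 - 48.1644*j^5 - 68.0772*j^4 + 17.9906*j^3 + 28.9188*j^2 + 7.5768*j + 0.5929)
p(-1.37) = 0.33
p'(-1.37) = 0.15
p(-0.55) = 3.13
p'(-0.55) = 49.26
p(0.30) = -0.35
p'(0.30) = -0.69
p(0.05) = -0.18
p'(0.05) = -0.96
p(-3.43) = 0.28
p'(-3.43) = -0.00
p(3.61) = 0.46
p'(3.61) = -0.06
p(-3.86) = 0.28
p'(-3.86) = -0.00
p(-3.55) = 0.28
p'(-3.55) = -0.00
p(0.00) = -0.12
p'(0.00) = -1.54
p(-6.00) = 0.29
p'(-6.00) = -0.00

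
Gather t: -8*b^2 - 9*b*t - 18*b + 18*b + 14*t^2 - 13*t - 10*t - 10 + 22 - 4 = -8*b^2 + 14*t^2 + t*(-9*b - 23) + 8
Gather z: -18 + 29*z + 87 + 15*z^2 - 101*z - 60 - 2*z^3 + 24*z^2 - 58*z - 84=-2*z^3 + 39*z^2 - 130*z - 75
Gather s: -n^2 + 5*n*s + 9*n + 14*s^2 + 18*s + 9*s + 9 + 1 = -n^2 + 9*n + 14*s^2 + s*(5*n + 27) + 10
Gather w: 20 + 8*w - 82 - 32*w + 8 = -24*w - 54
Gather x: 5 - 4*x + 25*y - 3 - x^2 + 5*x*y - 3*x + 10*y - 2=-x^2 + x*(5*y - 7) + 35*y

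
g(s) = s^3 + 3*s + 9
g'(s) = 3*s^2 + 3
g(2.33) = 28.64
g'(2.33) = 19.29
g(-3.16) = -32.03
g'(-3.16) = 32.96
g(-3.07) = -29.14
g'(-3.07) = 31.27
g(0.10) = 9.30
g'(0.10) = 3.03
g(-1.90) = -3.56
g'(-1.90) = 13.83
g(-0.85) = 5.84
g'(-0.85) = 5.17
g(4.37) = 105.56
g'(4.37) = 60.29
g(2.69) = 36.54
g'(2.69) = 24.71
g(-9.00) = -747.00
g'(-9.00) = 246.00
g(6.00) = 243.00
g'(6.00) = 111.00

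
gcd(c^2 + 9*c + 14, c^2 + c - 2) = c + 2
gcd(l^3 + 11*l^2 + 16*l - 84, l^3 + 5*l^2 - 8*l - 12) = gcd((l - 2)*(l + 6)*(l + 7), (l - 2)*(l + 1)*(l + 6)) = l^2 + 4*l - 12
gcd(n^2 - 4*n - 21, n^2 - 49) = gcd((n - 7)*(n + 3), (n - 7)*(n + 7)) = n - 7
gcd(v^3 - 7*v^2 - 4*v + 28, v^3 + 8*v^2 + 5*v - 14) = v + 2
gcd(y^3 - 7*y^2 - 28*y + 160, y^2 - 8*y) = y - 8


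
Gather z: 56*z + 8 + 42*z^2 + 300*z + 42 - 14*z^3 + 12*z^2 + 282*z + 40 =-14*z^3 + 54*z^2 + 638*z + 90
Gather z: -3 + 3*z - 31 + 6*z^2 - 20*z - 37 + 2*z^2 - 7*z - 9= 8*z^2 - 24*z - 80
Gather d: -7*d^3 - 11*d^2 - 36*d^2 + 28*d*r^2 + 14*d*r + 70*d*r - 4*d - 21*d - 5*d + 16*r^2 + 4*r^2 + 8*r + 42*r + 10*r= -7*d^3 - 47*d^2 + d*(28*r^2 + 84*r - 30) + 20*r^2 + 60*r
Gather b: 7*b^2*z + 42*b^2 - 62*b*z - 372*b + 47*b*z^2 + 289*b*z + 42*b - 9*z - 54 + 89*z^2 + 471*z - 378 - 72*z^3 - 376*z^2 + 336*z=b^2*(7*z + 42) + b*(47*z^2 + 227*z - 330) - 72*z^3 - 287*z^2 + 798*z - 432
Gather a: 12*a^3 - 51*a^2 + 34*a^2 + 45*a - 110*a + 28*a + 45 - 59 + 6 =12*a^3 - 17*a^2 - 37*a - 8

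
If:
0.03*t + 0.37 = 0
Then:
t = -12.33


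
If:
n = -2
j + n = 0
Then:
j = 2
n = -2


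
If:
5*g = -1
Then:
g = -1/5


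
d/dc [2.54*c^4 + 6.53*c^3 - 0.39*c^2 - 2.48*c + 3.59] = 10.16*c^3 + 19.59*c^2 - 0.78*c - 2.48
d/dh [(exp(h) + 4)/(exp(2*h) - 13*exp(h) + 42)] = (-(exp(h) + 4)*(2*exp(h) - 13) + exp(2*h) - 13*exp(h) + 42)*exp(h)/(exp(2*h) - 13*exp(h) + 42)^2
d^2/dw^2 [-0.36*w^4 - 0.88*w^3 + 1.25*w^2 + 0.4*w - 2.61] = -4.32*w^2 - 5.28*w + 2.5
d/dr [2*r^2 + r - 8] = 4*r + 1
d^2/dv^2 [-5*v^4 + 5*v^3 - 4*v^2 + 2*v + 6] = -60*v^2 + 30*v - 8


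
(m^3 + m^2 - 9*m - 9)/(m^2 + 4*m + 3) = m - 3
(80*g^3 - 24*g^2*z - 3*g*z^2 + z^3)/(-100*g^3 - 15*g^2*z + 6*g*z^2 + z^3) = (-4*g + z)/(5*g + z)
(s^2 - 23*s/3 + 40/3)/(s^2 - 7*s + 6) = (3*s^2 - 23*s + 40)/(3*(s^2 - 7*s + 6))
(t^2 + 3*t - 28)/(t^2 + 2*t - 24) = (t + 7)/(t + 6)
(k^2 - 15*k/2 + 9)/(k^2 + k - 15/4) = 2*(k - 6)/(2*k + 5)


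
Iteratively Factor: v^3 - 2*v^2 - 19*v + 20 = (v + 4)*(v^2 - 6*v + 5) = (v - 1)*(v + 4)*(v - 5)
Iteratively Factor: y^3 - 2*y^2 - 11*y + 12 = (y - 1)*(y^2 - y - 12) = (y - 1)*(y + 3)*(y - 4)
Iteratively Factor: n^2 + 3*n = (n)*(n + 3)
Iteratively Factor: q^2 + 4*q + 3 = (q + 1)*(q + 3)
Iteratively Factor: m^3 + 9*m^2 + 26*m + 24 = (m + 2)*(m^2 + 7*m + 12) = (m + 2)*(m + 4)*(m + 3)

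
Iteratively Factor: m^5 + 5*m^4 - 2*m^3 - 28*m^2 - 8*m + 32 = (m + 2)*(m^4 + 3*m^3 - 8*m^2 - 12*m + 16) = (m - 1)*(m + 2)*(m^3 + 4*m^2 - 4*m - 16) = (m - 1)*(m + 2)*(m + 4)*(m^2 - 4) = (m - 1)*(m + 2)^2*(m + 4)*(m - 2)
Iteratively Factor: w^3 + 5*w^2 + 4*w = (w + 1)*(w^2 + 4*w) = w*(w + 1)*(w + 4)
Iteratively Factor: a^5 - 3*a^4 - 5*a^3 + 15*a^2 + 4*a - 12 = (a - 2)*(a^4 - a^3 - 7*a^2 + a + 6) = (a - 3)*(a - 2)*(a^3 + 2*a^2 - a - 2) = (a - 3)*(a - 2)*(a - 1)*(a^2 + 3*a + 2) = (a - 3)*(a - 2)*(a - 1)*(a + 2)*(a + 1)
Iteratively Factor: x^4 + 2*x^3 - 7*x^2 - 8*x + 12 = (x + 3)*(x^3 - x^2 - 4*x + 4) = (x + 2)*(x + 3)*(x^2 - 3*x + 2) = (x - 1)*(x + 2)*(x + 3)*(x - 2)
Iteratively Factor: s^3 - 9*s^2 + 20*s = (s - 5)*(s^2 - 4*s) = s*(s - 5)*(s - 4)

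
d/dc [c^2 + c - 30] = 2*c + 1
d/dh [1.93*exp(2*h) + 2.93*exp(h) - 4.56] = (3.86*exp(h) + 2.93)*exp(h)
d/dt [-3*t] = -3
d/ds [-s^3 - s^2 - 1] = s*(-3*s - 2)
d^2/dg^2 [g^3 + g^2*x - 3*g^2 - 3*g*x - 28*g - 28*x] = 6*g + 2*x - 6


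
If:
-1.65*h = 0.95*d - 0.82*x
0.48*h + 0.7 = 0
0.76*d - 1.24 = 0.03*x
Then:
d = 1.59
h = -1.46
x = -1.09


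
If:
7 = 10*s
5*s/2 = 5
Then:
No Solution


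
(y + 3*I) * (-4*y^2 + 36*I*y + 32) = -4*y^3 + 24*I*y^2 - 76*y + 96*I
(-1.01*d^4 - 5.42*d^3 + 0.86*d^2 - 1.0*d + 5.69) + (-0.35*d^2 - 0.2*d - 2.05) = -1.01*d^4 - 5.42*d^3 + 0.51*d^2 - 1.2*d + 3.64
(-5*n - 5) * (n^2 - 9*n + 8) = -5*n^3 + 40*n^2 + 5*n - 40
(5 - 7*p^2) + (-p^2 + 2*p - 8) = -8*p^2 + 2*p - 3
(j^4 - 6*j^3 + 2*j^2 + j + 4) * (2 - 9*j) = -9*j^5 + 56*j^4 - 30*j^3 - 5*j^2 - 34*j + 8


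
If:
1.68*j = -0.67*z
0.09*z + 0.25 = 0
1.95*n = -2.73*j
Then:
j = 1.11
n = -1.55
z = -2.78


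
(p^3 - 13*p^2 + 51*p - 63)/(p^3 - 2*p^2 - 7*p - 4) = (-p^3 + 13*p^2 - 51*p + 63)/(-p^3 + 2*p^2 + 7*p + 4)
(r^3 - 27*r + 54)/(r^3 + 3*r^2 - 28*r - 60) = (r^2 - 6*r + 9)/(r^2 - 3*r - 10)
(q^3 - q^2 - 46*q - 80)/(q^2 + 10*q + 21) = (q^3 - q^2 - 46*q - 80)/(q^2 + 10*q + 21)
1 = 1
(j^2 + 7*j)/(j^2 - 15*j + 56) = j*(j + 7)/(j^2 - 15*j + 56)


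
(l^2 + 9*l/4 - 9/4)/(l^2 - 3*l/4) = (l + 3)/l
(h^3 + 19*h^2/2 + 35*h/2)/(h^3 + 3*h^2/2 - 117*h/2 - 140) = h/(h - 8)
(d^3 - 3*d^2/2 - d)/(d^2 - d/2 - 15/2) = d*(-2*d^2 + 3*d + 2)/(-2*d^2 + d + 15)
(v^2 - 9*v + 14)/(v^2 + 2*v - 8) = (v - 7)/(v + 4)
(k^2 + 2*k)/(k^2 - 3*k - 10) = k/(k - 5)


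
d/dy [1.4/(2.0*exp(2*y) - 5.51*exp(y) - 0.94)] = (7.714 - 5.6*exp(y))*exp(y)/(-2.0*exp(2*y) + 5.51*exp(y) + 0.94)^2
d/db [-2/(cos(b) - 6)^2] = -4*sin(b)/(cos(b) - 6)^3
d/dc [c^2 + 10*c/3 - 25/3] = 2*c + 10/3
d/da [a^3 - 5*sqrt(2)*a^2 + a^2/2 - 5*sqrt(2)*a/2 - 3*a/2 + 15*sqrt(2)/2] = 3*a^2 - 10*sqrt(2)*a + a - 5*sqrt(2)/2 - 3/2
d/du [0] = 0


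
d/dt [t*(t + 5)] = 2*t + 5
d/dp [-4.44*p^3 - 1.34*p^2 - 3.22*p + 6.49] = -13.32*p^2 - 2.68*p - 3.22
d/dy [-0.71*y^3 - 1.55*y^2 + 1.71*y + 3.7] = -2.13*y^2 - 3.1*y + 1.71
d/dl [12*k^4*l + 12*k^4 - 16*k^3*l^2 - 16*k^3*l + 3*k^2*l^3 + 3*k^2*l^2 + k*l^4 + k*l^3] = k*(12*k^3 - 32*k^2*l - 16*k^2 + 9*k*l^2 + 6*k*l + 4*l^3 + 3*l^2)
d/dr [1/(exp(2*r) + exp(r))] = (-2*exp(r) - 1)*exp(-r)/(exp(r) + 1)^2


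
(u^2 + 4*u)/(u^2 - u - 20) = u/(u - 5)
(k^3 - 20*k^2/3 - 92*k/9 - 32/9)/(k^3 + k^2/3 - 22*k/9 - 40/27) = 3*(3*k^2 - 22*k - 16)/(9*k^2 - 3*k - 20)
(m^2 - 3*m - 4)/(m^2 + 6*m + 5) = (m - 4)/(m + 5)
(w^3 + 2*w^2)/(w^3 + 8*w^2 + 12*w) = w/(w + 6)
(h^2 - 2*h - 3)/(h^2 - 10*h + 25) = (h^2 - 2*h - 3)/(h^2 - 10*h + 25)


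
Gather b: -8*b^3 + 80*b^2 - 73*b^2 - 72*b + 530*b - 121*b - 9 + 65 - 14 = -8*b^3 + 7*b^2 + 337*b + 42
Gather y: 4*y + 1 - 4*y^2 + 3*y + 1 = -4*y^2 + 7*y + 2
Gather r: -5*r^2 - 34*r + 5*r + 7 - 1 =-5*r^2 - 29*r + 6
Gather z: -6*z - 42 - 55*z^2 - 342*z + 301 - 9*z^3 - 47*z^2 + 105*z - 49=-9*z^3 - 102*z^2 - 243*z + 210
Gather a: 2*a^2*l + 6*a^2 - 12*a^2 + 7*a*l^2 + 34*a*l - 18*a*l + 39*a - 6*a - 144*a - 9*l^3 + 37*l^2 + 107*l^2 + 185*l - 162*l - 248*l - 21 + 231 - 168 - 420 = a^2*(2*l - 6) + a*(7*l^2 + 16*l - 111) - 9*l^3 + 144*l^2 - 225*l - 378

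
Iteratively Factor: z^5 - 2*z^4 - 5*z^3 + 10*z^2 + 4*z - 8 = (z + 2)*(z^4 - 4*z^3 + 3*z^2 + 4*z - 4) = (z - 1)*(z + 2)*(z^3 - 3*z^2 + 4) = (z - 2)*(z - 1)*(z + 2)*(z^2 - z - 2) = (z - 2)^2*(z - 1)*(z + 2)*(z + 1)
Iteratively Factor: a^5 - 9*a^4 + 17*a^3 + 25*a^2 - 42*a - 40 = (a - 2)*(a^4 - 7*a^3 + 3*a^2 + 31*a + 20) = (a - 5)*(a - 2)*(a^3 - 2*a^2 - 7*a - 4) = (a - 5)*(a - 2)*(a + 1)*(a^2 - 3*a - 4) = (a - 5)*(a - 4)*(a - 2)*(a + 1)*(a + 1)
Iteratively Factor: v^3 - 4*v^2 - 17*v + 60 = (v - 3)*(v^2 - v - 20) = (v - 5)*(v - 3)*(v + 4)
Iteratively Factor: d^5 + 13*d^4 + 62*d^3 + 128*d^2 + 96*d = (d)*(d^4 + 13*d^3 + 62*d^2 + 128*d + 96) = d*(d + 3)*(d^3 + 10*d^2 + 32*d + 32) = d*(d + 2)*(d + 3)*(d^2 + 8*d + 16) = d*(d + 2)*(d + 3)*(d + 4)*(d + 4)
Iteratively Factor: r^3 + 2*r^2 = (r + 2)*(r^2) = r*(r + 2)*(r)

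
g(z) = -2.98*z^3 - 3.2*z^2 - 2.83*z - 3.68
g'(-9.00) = -669.37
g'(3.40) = -127.94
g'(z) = -8.94*z^2 - 6.4*z - 2.83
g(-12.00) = 4718.92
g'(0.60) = -9.89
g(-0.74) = -2.13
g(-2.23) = 19.76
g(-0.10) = -3.43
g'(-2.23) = -33.02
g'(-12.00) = -1213.39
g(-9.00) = 1935.01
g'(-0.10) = -2.28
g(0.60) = -7.17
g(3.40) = -167.42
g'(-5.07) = -200.18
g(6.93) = -1168.75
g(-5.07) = 316.78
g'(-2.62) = -47.43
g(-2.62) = 35.36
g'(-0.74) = -2.99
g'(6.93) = -476.52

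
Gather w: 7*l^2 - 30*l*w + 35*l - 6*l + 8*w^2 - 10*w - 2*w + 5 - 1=7*l^2 + 29*l + 8*w^2 + w*(-30*l - 12) + 4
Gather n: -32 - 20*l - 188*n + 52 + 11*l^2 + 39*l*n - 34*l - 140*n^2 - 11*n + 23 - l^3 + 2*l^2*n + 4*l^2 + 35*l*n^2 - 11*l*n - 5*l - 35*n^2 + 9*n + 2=-l^3 + 15*l^2 - 59*l + n^2*(35*l - 175) + n*(2*l^2 + 28*l - 190) + 45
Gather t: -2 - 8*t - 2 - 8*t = -16*t - 4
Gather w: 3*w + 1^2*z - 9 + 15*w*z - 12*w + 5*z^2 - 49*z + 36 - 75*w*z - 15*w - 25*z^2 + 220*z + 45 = w*(-60*z - 24) - 20*z^2 + 172*z + 72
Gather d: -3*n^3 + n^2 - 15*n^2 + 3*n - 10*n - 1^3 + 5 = -3*n^3 - 14*n^2 - 7*n + 4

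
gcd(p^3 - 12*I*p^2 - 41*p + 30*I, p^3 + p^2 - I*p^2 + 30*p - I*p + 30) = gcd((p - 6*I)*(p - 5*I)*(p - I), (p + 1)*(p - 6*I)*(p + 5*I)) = p - 6*I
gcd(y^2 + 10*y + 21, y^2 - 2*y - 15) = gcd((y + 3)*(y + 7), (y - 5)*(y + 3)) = y + 3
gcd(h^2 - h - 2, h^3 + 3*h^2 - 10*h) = h - 2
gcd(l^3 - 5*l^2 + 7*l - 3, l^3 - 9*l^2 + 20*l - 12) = l - 1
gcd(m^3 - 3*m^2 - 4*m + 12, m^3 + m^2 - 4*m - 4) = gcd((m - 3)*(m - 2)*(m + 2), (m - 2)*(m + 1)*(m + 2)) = m^2 - 4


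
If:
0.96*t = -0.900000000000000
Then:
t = -0.94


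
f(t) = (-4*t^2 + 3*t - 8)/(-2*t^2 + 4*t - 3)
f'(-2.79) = -0.04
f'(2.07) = -3.36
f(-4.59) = 1.67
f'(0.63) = 8.62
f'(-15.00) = -0.00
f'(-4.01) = -0.04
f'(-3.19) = -0.04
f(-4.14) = 1.65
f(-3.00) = 1.61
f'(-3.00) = -0.04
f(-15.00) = 1.86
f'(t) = (3 - 8*t)/(-2*t^2 + 4*t - 3) + (4*t - 4)*(-4*t^2 + 3*t - 8)/(-2*t^2 + 4*t - 3)^2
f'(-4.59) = -0.04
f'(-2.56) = -0.03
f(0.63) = 6.04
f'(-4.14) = -0.04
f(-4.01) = 1.65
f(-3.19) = 1.61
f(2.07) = 5.75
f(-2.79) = 1.60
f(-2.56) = 1.59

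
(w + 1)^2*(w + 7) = w^3 + 9*w^2 + 15*w + 7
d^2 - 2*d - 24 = (d - 6)*(d + 4)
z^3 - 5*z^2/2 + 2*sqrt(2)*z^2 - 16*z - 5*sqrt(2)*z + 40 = (z - 5/2)*(z - 2*sqrt(2))*(z + 4*sqrt(2))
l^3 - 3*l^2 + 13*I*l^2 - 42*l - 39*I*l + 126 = (l - 3)*(l + 6*I)*(l + 7*I)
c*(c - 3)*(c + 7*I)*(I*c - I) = I*c^4 - 7*c^3 - 4*I*c^3 + 28*c^2 + 3*I*c^2 - 21*c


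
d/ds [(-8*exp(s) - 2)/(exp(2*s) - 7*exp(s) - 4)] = (8*exp(2*s) + 4*exp(s) + 18)*exp(s)/(exp(4*s) - 14*exp(3*s) + 41*exp(2*s) + 56*exp(s) + 16)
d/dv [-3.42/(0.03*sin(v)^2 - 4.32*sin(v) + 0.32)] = (0.2052*sin(v) - 14.7744)*cos(v)/(0.03*sin(v)^2 - 4.32*sin(v) + 0.32)^2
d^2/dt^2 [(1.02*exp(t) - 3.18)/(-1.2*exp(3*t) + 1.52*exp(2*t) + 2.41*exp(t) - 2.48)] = (-5.87519999999999*exp(6*t) + 46.79424*exp(5*t) - 77.959488*exp(4*t) + 54.193392*exp(3*t) - 73.296144*exp(2*t) + 60.322734*exp(t) + 12.732816)*exp(t)/(1.728*exp(9*t) - 6.5664*exp(8*t) - 2.09376*exp(7*t) + 33.576832*exp(6*t) - 22.936152*exp(5*t) - 52.32852*exp(4*t) + 62.652335*exp(3*t) + 15.16644*exp(2*t) - 44.467392*exp(t) + 15.252992)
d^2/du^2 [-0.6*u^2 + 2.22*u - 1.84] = -1.20000000000000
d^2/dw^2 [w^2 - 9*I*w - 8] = 2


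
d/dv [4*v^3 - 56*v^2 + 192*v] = 12*v^2 - 112*v + 192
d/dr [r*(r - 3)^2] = 3*(r - 3)*(r - 1)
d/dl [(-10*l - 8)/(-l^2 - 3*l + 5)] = 2*(-5*l^2 - 8*l - 37)/(l^4 + 6*l^3 - l^2 - 30*l + 25)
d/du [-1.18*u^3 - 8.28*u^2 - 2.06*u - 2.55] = -3.54*u^2 - 16.56*u - 2.06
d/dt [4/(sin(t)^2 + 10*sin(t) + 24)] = -8*(sin(t) + 5)*cos(t)/(sin(t)^2 + 10*sin(t) + 24)^2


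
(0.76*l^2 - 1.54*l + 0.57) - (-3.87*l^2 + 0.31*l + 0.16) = 4.63*l^2 - 1.85*l + 0.41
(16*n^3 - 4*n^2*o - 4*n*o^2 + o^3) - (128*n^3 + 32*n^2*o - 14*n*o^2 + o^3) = -112*n^3 - 36*n^2*o + 10*n*o^2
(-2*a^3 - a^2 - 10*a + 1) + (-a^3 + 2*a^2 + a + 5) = -3*a^3 + a^2 - 9*a + 6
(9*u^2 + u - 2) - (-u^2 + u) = 10*u^2 - 2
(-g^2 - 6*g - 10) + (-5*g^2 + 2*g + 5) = -6*g^2 - 4*g - 5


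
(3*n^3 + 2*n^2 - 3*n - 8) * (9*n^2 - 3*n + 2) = 27*n^5 + 9*n^4 - 27*n^3 - 59*n^2 + 18*n - 16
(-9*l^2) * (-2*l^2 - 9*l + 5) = 18*l^4 + 81*l^3 - 45*l^2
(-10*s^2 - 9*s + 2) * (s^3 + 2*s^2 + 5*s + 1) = -10*s^5 - 29*s^4 - 66*s^3 - 51*s^2 + s + 2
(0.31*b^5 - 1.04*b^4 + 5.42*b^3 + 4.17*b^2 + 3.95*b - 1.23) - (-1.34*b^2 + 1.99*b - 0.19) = 0.31*b^5 - 1.04*b^4 + 5.42*b^3 + 5.51*b^2 + 1.96*b - 1.04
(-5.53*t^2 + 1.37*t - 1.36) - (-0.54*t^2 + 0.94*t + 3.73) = -4.99*t^2 + 0.43*t - 5.09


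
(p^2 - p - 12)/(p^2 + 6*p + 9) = (p - 4)/(p + 3)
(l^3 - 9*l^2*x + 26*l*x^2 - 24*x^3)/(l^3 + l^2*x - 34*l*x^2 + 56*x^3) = (l - 3*x)/(l + 7*x)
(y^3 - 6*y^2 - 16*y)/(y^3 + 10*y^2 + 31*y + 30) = y*(y - 8)/(y^2 + 8*y + 15)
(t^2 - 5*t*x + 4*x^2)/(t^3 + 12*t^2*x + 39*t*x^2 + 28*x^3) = (t^2 - 5*t*x + 4*x^2)/(t^3 + 12*t^2*x + 39*t*x^2 + 28*x^3)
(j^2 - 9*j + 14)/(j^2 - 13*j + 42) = (j - 2)/(j - 6)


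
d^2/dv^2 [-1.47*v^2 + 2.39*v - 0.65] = -2.94000000000000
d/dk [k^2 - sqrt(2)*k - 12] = 2*k - sqrt(2)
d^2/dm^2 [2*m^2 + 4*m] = 4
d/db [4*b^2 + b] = 8*b + 1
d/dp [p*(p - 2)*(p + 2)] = 3*p^2 - 4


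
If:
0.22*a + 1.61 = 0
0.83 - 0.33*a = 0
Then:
No Solution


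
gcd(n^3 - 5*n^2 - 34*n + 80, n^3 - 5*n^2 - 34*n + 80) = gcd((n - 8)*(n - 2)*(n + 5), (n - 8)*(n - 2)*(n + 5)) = n^3 - 5*n^2 - 34*n + 80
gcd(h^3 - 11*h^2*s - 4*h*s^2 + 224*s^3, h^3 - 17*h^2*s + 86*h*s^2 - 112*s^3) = h^2 - 15*h*s + 56*s^2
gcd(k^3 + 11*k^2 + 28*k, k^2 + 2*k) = k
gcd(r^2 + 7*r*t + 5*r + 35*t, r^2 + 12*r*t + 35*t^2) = r + 7*t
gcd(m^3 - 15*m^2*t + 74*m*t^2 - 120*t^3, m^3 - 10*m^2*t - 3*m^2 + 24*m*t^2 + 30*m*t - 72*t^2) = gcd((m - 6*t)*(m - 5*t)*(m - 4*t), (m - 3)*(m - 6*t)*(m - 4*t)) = m^2 - 10*m*t + 24*t^2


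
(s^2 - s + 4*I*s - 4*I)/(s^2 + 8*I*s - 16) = (s - 1)/(s + 4*I)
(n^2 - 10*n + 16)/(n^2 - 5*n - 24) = (n - 2)/(n + 3)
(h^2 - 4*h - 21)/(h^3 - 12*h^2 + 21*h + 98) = (h + 3)/(h^2 - 5*h - 14)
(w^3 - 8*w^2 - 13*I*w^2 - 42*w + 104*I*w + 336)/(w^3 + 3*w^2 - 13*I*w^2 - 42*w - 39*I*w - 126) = (w - 8)/(w + 3)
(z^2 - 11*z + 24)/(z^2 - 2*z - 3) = (z - 8)/(z + 1)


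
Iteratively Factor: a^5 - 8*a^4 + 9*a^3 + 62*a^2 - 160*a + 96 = (a + 3)*(a^4 - 11*a^3 + 42*a^2 - 64*a + 32) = (a - 4)*(a + 3)*(a^3 - 7*a^2 + 14*a - 8) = (a - 4)^2*(a + 3)*(a^2 - 3*a + 2) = (a - 4)^2*(a - 1)*(a + 3)*(a - 2)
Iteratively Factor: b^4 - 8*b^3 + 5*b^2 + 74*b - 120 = (b - 5)*(b^3 - 3*b^2 - 10*b + 24) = (b - 5)*(b - 2)*(b^2 - b - 12) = (b - 5)*(b - 4)*(b - 2)*(b + 3)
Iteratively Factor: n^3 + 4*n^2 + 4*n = (n)*(n^2 + 4*n + 4) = n*(n + 2)*(n + 2)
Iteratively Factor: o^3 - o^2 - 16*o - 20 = (o + 2)*(o^2 - 3*o - 10) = (o + 2)^2*(o - 5)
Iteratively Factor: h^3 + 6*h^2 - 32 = (h + 4)*(h^2 + 2*h - 8) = (h - 2)*(h + 4)*(h + 4)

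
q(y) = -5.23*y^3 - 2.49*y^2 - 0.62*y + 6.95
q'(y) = -15.69*y^2 - 4.98*y - 0.62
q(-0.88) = 9.13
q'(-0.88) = -8.39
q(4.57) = -547.06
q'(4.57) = -351.06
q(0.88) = 0.91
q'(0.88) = -17.15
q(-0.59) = 7.52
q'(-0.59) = -3.14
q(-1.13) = 12.02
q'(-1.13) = -15.03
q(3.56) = -262.78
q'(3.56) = -217.20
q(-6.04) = 1072.28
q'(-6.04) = -542.94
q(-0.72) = 8.06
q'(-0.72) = -5.17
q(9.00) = -4012.99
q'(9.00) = -1316.33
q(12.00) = -9396.49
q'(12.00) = -2319.74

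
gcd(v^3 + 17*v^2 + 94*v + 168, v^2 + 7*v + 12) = v + 4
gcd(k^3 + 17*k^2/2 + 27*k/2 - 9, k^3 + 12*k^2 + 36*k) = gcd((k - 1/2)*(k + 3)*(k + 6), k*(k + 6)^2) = k + 6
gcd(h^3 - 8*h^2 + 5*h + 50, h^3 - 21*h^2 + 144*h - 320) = h - 5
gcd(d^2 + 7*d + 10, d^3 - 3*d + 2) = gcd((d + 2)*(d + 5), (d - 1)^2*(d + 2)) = d + 2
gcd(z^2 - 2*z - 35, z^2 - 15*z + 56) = z - 7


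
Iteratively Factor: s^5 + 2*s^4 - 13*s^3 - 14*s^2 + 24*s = (s)*(s^4 + 2*s^3 - 13*s^2 - 14*s + 24) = s*(s - 1)*(s^3 + 3*s^2 - 10*s - 24) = s*(s - 3)*(s - 1)*(s^2 + 6*s + 8) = s*(s - 3)*(s - 1)*(s + 4)*(s + 2)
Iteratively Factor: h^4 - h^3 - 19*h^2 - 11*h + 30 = (h - 1)*(h^3 - 19*h - 30) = (h - 1)*(h + 2)*(h^2 - 2*h - 15) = (h - 1)*(h + 2)*(h + 3)*(h - 5)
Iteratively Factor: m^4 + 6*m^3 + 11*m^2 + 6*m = (m + 3)*(m^3 + 3*m^2 + 2*m) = (m + 2)*(m + 3)*(m^2 + m) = m*(m + 2)*(m + 3)*(m + 1)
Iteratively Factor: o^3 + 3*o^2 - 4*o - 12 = (o - 2)*(o^2 + 5*o + 6) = (o - 2)*(o + 2)*(o + 3)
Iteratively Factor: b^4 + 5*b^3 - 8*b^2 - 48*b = (b - 3)*(b^3 + 8*b^2 + 16*b) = b*(b - 3)*(b^2 + 8*b + 16) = b*(b - 3)*(b + 4)*(b + 4)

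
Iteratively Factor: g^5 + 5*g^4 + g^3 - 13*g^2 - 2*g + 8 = (g - 1)*(g^4 + 6*g^3 + 7*g^2 - 6*g - 8) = (g - 1)*(g + 1)*(g^3 + 5*g^2 + 2*g - 8) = (g - 1)^2*(g + 1)*(g^2 + 6*g + 8) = (g - 1)^2*(g + 1)*(g + 4)*(g + 2)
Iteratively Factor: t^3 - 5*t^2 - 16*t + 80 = (t + 4)*(t^2 - 9*t + 20) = (t - 5)*(t + 4)*(t - 4)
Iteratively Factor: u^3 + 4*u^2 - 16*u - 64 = (u + 4)*(u^2 - 16) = (u - 4)*(u + 4)*(u + 4)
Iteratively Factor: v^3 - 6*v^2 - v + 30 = (v - 5)*(v^2 - v - 6) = (v - 5)*(v + 2)*(v - 3)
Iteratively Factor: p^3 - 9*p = (p - 3)*(p^2 + 3*p) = (p - 3)*(p + 3)*(p)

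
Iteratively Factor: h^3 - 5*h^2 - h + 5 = (h - 1)*(h^2 - 4*h - 5) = (h - 1)*(h + 1)*(h - 5)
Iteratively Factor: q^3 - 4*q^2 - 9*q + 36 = (q - 4)*(q^2 - 9) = (q - 4)*(q + 3)*(q - 3)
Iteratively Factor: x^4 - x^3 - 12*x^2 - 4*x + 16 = (x - 4)*(x^3 + 3*x^2 - 4) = (x - 4)*(x + 2)*(x^2 + x - 2) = (x - 4)*(x + 2)^2*(x - 1)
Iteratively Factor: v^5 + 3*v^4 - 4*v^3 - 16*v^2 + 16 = (v + 2)*(v^4 + v^3 - 6*v^2 - 4*v + 8) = (v + 2)^2*(v^3 - v^2 - 4*v + 4) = (v + 2)^3*(v^2 - 3*v + 2) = (v - 1)*(v + 2)^3*(v - 2)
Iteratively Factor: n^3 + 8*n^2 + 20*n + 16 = (n + 2)*(n^2 + 6*n + 8) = (n + 2)^2*(n + 4)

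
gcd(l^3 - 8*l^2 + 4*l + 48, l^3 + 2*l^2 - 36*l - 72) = l^2 - 4*l - 12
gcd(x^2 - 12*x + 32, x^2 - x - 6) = 1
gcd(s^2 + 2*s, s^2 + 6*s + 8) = s + 2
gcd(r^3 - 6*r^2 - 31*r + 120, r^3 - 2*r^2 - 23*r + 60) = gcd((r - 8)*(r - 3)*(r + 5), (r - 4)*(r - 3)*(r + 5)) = r^2 + 2*r - 15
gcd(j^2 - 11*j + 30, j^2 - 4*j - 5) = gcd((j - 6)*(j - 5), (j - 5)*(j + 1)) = j - 5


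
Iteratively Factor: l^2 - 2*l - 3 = (l + 1)*(l - 3)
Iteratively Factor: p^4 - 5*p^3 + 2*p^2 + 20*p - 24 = (p + 2)*(p^3 - 7*p^2 + 16*p - 12) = (p - 3)*(p + 2)*(p^2 - 4*p + 4) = (p - 3)*(p - 2)*(p + 2)*(p - 2)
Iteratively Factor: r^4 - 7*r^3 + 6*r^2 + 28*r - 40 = (r - 2)*(r^3 - 5*r^2 - 4*r + 20) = (r - 2)^2*(r^2 - 3*r - 10) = (r - 2)^2*(r + 2)*(r - 5)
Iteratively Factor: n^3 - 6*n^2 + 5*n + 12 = (n - 4)*(n^2 - 2*n - 3) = (n - 4)*(n - 3)*(n + 1)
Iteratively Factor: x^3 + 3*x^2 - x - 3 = (x + 3)*(x^2 - 1) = (x - 1)*(x + 3)*(x + 1)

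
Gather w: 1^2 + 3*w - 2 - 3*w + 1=0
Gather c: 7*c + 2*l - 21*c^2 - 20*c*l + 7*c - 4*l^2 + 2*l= -21*c^2 + c*(14 - 20*l) - 4*l^2 + 4*l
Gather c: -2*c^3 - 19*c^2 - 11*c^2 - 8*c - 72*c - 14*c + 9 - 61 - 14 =-2*c^3 - 30*c^2 - 94*c - 66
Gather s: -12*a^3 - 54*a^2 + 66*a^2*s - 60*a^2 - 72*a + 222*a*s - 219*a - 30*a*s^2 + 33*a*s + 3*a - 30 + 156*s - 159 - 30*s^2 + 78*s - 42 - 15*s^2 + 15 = -12*a^3 - 114*a^2 - 288*a + s^2*(-30*a - 45) + s*(66*a^2 + 255*a + 234) - 216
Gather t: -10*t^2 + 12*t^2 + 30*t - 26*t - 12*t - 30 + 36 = 2*t^2 - 8*t + 6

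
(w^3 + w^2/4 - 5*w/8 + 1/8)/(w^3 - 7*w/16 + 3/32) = 4*(w + 1)/(4*w + 3)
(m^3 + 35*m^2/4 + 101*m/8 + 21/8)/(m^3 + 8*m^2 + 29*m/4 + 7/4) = (8*m^2 + 14*m + 3)/(2*(4*m^2 + 4*m + 1))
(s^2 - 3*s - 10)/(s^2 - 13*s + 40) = (s + 2)/(s - 8)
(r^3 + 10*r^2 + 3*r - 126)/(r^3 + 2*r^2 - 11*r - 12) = (r^2 + 13*r + 42)/(r^2 + 5*r + 4)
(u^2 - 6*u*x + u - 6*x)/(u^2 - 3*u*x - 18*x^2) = (u + 1)/(u + 3*x)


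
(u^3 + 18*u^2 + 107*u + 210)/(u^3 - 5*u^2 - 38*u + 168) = (u^2 + 12*u + 35)/(u^2 - 11*u + 28)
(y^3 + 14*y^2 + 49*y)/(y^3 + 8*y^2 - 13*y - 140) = y*(y + 7)/(y^2 + y - 20)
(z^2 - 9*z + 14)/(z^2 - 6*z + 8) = (z - 7)/(z - 4)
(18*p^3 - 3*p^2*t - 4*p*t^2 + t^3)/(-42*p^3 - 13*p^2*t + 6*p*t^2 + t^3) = (-3*p + t)/(7*p + t)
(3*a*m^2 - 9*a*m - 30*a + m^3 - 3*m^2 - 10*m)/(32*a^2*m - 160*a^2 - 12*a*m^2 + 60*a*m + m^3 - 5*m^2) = (3*a*m + 6*a + m^2 + 2*m)/(32*a^2 - 12*a*m + m^2)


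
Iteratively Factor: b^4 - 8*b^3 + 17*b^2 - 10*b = (b - 2)*(b^3 - 6*b^2 + 5*b) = (b - 2)*(b - 1)*(b^2 - 5*b) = b*(b - 2)*(b - 1)*(b - 5)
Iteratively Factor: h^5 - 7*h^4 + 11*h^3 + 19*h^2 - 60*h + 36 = (h - 3)*(h^4 - 4*h^3 - h^2 + 16*h - 12) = (h - 3)*(h + 2)*(h^3 - 6*h^2 + 11*h - 6) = (h - 3)*(h - 2)*(h + 2)*(h^2 - 4*h + 3) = (h - 3)*(h - 2)*(h - 1)*(h + 2)*(h - 3)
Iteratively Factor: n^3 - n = (n)*(n^2 - 1) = n*(n + 1)*(n - 1)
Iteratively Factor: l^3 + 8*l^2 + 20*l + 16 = (l + 2)*(l^2 + 6*l + 8) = (l + 2)*(l + 4)*(l + 2)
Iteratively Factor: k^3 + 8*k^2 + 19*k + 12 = (k + 1)*(k^2 + 7*k + 12) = (k + 1)*(k + 4)*(k + 3)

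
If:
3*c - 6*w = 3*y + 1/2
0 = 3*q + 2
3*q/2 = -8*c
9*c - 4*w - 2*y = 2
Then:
No Solution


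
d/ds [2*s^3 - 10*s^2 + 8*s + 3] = 6*s^2 - 20*s + 8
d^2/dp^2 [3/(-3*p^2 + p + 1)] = 6*(-9*p^2 + 3*p + (6*p - 1)^2 + 3)/(-3*p^2 + p + 1)^3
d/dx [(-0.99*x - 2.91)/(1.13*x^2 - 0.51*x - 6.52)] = (1.1187*x^2 + 6.5766*x + 4.9707)/(1.2769*x^4 - 1.1526*x^3 - 14.4751*x^2 + 6.6504*x + 42.5104)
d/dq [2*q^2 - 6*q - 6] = 4*q - 6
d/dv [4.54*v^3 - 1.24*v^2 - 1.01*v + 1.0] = 13.62*v^2 - 2.48*v - 1.01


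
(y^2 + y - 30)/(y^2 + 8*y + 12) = (y - 5)/(y + 2)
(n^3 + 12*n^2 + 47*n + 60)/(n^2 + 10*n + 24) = (n^2 + 8*n + 15)/(n + 6)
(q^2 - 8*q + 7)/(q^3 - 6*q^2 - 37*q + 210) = (q - 1)/(q^2 + q - 30)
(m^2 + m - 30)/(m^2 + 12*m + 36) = (m - 5)/(m + 6)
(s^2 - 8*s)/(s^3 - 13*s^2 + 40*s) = 1/(s - 5)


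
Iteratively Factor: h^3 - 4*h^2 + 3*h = (h)*(h^2 - 4*h + 3) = h*(h - 3)*(h - 1)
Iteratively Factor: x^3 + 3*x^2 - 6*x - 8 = (x + 1)*(x^2 + 2*x - 8) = (x + 1)*(x + 4)*(x - 2)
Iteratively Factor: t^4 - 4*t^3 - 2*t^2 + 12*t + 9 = (t + 1)*(t^3 - 5*t^2 + 3*t + 9) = (t - 3)*(t + 1)*(t^2 - 2*t - 3) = (t - 3)*(t + 1)^2*(t - 3)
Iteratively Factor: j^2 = (j)*(j)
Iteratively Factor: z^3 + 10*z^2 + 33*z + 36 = (z + 3)*(z^2 + 7*z + 12) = (z + 3)*(z + 4)*(z + 3)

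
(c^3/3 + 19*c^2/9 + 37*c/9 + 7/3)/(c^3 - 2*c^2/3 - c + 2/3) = (3*c^2 + 16*c + 21)/(3*(3*c^2 - 5*c + 2))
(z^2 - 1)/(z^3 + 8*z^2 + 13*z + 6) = (z - 1)/(z^2 + 7*z + 6)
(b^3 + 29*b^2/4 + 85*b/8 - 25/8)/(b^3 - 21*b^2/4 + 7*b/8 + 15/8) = (8*b^3 + 58*b^2 + 85*b - 25)/(8*b^3 - 42*b^2 + 7*b + 15)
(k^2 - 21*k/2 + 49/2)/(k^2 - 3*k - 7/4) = 2*(k - 7)/(2*k + 1)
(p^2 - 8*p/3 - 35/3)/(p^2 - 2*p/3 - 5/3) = (-3*p^2 + 8*p + 35)/(-3*p^2 + 2*p + 5)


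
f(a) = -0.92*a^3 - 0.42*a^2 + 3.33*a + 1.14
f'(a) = -2.76*a^2 - 0.84*a + 3.33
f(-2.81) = 8.88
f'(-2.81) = -16.10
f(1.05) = 3.11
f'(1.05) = -0.59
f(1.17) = 2.99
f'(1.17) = -1.43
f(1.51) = 2.04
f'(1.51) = -4.23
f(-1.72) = -1.15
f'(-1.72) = -3.39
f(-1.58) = -1.54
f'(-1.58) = -2.23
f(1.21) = 2.92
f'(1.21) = -1.73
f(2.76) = -12.21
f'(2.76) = -20.01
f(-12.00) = 1490.46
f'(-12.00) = -384.03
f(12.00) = -1609.14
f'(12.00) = -404.19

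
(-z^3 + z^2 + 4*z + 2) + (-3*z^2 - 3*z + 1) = -z^3 - 2*z^2 + z + 3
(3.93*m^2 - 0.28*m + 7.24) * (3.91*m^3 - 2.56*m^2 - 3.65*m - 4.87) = 15.3663*m^5 - 11.1556*m^4 + 14.6807*m^3 - 36.6515*m^2 - 25.0624*m - 35.2588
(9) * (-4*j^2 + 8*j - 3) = -36*j^2 + 72*j - 27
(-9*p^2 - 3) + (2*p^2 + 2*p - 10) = -7*p^2 + 2*p - 13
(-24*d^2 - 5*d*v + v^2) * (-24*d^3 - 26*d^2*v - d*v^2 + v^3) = 576*d^5 + 744*d^4*v + 130*d^3*v^2 - 45*d^2*v^3 - 6*d*v^4 + v^5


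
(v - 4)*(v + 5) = v^2 + v - 20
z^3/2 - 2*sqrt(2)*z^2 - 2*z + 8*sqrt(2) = (z/2 + 1)*(z - 2)*(z - 4*sqrt(2))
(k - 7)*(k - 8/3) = k^2 - 29*k/3 + 56/3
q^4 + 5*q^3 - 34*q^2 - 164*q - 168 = (q - 6)*(q + 2)^2*(q + 7)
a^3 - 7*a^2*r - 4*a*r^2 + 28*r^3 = (a - 7*r)*(a - 2*r)*(a + 2*r)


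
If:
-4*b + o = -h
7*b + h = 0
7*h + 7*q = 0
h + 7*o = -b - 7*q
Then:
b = 0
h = 0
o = 0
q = 0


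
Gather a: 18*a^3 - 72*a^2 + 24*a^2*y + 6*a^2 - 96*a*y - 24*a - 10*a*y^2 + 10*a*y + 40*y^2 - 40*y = 18*a^3 + a^2*(24*y - 66) + a*(-10*y^2 - 86*y - 24) + 40*y^2 - 40*y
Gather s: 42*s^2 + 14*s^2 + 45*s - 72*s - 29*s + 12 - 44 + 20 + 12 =56*s^2 - 56*s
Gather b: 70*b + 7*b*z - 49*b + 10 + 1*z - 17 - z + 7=b*(7*z + 21)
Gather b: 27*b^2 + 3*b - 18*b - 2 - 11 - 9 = 27*b^2 - 15*b - 22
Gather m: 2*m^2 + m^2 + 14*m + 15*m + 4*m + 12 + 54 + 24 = 3*m^2 + 33*m + 90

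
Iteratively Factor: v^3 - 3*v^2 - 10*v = (v)*(v^2 - 3*v - 10) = v*(v + 2)*(v - 5)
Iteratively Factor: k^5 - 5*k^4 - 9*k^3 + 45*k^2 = (k - 3)*(k^4 - 2*k^3 - 15*k^2) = k*(k - 3)*(k^3 - 2*k^2 - 15*k) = k*(k - 3)*(k + 3)*(k^2 - 5*k) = k*(k - 5)*(k - 3)*(k + 3)*(k)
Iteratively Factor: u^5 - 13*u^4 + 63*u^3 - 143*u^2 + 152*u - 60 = (u - 2)*(u^4 - 11*u^3 + 41*u^2 - 61*u + 30) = (u - 5)*(u - 2)*(u^3 - 6*u^2 + 11*u - 6) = (u - 5)*(u - 2)^2*(u^2 - 4*u + 3) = (u - 5)*(u - 2)^2*(u - 1)*(u - 3)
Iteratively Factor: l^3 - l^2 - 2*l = (l + 1)*(l^2 - 2*l) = l*(l + 1)*(l - 2)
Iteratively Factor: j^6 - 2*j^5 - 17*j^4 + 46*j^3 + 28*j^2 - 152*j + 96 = (j - 1)*(j^5 - j^4 - 18*j^3 + 28*j^2 + 56*j - 96) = (j - 1)*(j + 2)*(j^4 - 3*j^3 - 12*j^2 + 52*j - 48) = (j - 2)*(j - 1)*(j + 2)*(j^3 - j^2 - 14*j + 24) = (j - 2)*(j - 1)*(j + 2)*(j + 4)*(j^2 - 5*j + 6) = (j - 2)^2*(j - 1)*(j + 2)*(j + 4)*(j - 3)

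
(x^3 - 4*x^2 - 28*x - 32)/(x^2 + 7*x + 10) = (x^2 - 6*x - 16)/(x + 5)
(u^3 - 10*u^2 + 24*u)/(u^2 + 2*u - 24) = u*(u - 6)/(u + 6)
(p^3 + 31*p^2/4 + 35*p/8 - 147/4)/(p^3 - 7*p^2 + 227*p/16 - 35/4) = 2*(2*p^2 + 19*p + 42)/(4*p^2 - 21*p + 20)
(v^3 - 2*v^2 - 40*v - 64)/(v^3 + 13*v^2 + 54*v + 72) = (v^2 - 6*v - 16)/(v^2 + 9*v + 18)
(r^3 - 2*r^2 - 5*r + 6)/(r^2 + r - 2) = r - 3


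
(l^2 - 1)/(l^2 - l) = (l + 1)/l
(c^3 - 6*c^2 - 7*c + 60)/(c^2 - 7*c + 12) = (c^2 - 2*c - 15)/(c - 3)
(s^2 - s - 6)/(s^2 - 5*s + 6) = (s + 2)/(s - 2)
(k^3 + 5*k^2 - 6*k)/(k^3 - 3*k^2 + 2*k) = (k + 6)/(k - 2)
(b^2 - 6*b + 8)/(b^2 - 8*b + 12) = (b - 4)/(b - 6)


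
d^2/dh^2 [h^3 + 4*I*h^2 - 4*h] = 6*h + 8*I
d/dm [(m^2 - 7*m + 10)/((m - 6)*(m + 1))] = 2*(m^2 - 16*m + 46)/(m^4 - 10*m^3 + 13*m^2 + 60*m + 36)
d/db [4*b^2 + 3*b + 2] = 8*b + 3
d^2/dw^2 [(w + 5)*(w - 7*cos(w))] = (7*w + 35)*cos(w) + 14*sin(w) + 2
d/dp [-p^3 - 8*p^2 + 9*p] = -3*p^2 - 16*p + 9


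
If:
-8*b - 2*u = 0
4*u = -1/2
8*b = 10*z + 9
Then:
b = 1/32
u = -1/8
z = -7/8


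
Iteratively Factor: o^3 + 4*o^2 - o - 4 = (o + 4)*(o^2 - 1) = (o - 1)*(o + 4)*(o + 1)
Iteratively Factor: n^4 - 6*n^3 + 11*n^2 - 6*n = (n - 2)*(n^3 - 4*n^2 + 3*n) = (n - 2)*(n - 1)*(n^2 - 3*n) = n*(n - 2)*(n - 1)*(n - 3)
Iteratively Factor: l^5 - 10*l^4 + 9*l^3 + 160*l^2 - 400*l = (l - 5)*(l^4 - 5*l^3 - 16*l^2 + 80*l) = (l - 5)^2*(l^3 - 16*l) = l*(l - 5)^2*(l^2 - 16) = l*(l - 5)^2*(l - 4)*(l + 4)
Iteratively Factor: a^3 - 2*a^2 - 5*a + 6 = (a + 2)*(a^2 - 4*a + 3) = (a - 1)*(a + 2)*(a - 3)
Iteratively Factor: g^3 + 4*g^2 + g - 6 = (g + 2)*(g^2 + 2*g - 3) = (g - 1)*(g + 2)*(g + 3)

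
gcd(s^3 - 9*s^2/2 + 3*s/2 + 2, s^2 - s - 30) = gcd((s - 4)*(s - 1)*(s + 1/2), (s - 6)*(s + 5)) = 1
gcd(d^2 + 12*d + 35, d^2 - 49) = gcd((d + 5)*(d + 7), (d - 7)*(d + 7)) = d + 7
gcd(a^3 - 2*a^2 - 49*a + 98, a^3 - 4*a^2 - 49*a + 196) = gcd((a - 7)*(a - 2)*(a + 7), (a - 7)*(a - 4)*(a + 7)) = a^2 - 49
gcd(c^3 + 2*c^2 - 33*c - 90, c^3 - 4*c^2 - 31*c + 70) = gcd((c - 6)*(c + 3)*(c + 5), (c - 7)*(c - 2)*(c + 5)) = c + 5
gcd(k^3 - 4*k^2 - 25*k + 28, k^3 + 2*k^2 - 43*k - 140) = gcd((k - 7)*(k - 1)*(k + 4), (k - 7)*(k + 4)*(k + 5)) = k^2 - 3*k - 28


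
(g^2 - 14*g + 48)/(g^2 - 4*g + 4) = (g^2 - 14*g + 48)/(g^2 - 4*g + 4)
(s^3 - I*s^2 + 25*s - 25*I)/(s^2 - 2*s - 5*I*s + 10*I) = (s^2 + 4*I*s + 5)/(s - 2)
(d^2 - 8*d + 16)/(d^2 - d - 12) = (d - 4)/(d + 3)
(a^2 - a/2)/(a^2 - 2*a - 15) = a*(1 - 2*a)/(2*(-a^2 + 2*a + 15))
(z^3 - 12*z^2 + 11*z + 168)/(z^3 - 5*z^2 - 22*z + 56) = (z^2 - 5*z - 24)/(z^2 + 2*z - 8)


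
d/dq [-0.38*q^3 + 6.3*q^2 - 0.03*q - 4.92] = -1.14*q^2 + 12.6*q - 0.03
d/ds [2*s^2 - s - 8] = 4*s - 1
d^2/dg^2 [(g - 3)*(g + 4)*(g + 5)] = 6*g + 12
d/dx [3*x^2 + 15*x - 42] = 6*x + 15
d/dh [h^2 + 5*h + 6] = 2*h + 5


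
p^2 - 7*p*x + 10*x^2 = (p - 5*x)*(p - 2*x)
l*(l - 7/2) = l^2 - 7*l/2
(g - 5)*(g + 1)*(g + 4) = g^3 - 21*g - 20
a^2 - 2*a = a*(a - 2)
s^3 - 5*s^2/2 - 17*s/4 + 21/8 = (s - 7/2)*(s - 1/2)*(s + 3/2)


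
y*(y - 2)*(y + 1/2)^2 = y^4 - y^3 - 7*y^2/4 - y/2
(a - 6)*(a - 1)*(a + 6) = a^3 - a^2 - 36*a + 36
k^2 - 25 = (k - 5)*(k + 5)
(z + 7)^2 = z^2 + 14*z + 49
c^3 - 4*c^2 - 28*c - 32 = (c - 8)*(c + 2)^2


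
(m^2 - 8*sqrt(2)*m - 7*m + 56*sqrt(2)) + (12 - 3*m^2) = -2*m^2 - 8*sqrt(2)*m - 7*m + 12 + 56*sqrt(2)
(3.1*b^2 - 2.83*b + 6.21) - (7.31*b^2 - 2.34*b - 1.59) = -4.21*b^2 - 0.49*b + 7.8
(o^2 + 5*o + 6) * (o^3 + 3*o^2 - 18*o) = o^5 + 8*o^4 + 3*o^3 - 72*o^2 - 108*o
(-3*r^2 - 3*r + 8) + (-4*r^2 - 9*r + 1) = -7*r^2 - 12*r + 9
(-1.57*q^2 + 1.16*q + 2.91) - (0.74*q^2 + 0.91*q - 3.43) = -2.31*q^2 + 0.25*q + 6.34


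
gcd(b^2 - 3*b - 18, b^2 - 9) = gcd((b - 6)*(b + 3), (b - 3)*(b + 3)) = b + 3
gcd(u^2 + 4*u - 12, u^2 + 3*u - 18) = u + 6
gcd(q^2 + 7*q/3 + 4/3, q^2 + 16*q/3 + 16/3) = q + 4/3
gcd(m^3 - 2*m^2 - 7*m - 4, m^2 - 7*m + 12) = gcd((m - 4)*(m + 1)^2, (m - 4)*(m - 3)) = m - 4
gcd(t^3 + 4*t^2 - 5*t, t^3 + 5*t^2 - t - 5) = t^2 + 4*t - 5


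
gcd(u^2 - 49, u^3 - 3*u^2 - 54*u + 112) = u + 7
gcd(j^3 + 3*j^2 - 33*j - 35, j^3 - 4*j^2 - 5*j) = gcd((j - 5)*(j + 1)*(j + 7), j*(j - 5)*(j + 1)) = j^2 - 4*j - 5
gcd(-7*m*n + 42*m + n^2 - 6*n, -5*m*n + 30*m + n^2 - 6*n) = n - 6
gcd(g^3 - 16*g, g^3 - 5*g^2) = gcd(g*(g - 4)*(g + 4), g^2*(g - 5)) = g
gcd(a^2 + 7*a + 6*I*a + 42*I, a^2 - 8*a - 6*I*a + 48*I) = 1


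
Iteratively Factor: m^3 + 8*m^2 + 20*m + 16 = (m + 2)*(m^2 + 6*m + 8) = (m + 2)*(m + 4)*(m + 2)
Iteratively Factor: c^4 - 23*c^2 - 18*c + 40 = (c - 1)*(c^3 + c^2 - 22*c - 40) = (c - 5)*(c - 1)*(c^2 + 6*c + 8) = (c - 5)*(c - 1)*(c + 2)*(c + 4)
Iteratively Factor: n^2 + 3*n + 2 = (n + 1)*(n + 2)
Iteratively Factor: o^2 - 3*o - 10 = (o - 5)*(o + 2)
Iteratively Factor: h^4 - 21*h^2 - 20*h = (h)*(h^3 - 21*h - 20) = h*(h + 4)*(h^2 - 4*h - 5) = h*(h + 1)*(h + 4)*(h - 5)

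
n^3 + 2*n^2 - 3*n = n*(n - 1)*(n + 3)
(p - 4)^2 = p^2 - 8*p + 16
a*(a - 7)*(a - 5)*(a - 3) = a^4 - 15*a^3 + 71*a^2 - 105*a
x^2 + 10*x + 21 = (x + 3)*(x + 7)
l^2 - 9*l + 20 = (l - 5)*(l - 4)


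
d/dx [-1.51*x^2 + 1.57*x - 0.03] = 1.57 - 3.02*x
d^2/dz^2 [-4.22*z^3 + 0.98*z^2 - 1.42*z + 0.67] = 1.96 - 25.32*z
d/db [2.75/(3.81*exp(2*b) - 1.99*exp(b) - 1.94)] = (5.4725 - 20.955*exp(b))*exp(b)/(-3.81*exp(2*b) + 1.99*exp(b) + 1.94)^2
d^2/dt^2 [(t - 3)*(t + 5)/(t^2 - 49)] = 4*(t^3 + 51*t^2 + 147*t + 833)/(t^6 - 147*t^4 + 7203*t^2 - 117649)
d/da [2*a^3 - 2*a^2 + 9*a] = 6*a^2 - 4*a + 9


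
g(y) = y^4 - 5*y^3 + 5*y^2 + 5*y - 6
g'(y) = 4*y^3 - 15*y^2 + 10*y + 5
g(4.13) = 38.65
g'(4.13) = 72.23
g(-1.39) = 13.87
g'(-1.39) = -48.62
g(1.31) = 0.84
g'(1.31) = 1.35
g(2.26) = -0.79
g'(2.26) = -2.84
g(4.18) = 42.37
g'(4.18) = 76.85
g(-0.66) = -5.49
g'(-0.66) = -9.28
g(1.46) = 0.94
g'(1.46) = 0.07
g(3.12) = 1.17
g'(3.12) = 11.67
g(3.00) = 0.00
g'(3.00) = 8.00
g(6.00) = 420.00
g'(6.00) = 389.00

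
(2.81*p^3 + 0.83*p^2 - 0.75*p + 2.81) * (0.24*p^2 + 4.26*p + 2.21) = 0.6744*p^5 + 12.1698*p^4 + 9.5659*p^3 - 0.6863*p^2 + 10.3131*p + 6.2101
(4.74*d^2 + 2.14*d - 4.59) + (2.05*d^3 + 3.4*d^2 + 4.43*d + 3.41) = 2.05*d^3 + 8.14*d^2 + 6.57*d - 1.18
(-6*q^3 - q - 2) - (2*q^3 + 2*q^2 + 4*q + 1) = -8*q^3 - 2*q^2 - 5*q - 3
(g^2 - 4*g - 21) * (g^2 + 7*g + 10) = g^4 + 3*g^3 - 39*g^2 - 187*g - 210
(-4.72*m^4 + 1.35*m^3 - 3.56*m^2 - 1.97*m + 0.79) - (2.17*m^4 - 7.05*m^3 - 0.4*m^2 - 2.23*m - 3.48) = -6.89*m^4 + 8.4*m^3 - 3.16*m^2 + 0.26*m + 4.27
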